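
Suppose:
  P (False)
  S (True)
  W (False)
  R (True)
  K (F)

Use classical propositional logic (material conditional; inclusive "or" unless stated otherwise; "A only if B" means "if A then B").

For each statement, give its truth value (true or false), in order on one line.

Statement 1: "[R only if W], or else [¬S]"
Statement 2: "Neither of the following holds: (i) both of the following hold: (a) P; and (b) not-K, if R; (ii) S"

Statement 1: This is (R -> W) | ~S.

R -> W = T -> F = F
~S = ~T = F
(R -> W) | ~S = F | F = F
Hence Statement 1 is false.

Statement 2: Parsed as (P & (R -> ~K)) nor S

~K = ~F = T
R -> ~K = T -> T = T
P & (R -> ~K) = F & T = F
(P & (R -> ~K)) nor S = F nor T = F
Hence Statement 2 is false.

Statement 1 F; Statement 2 F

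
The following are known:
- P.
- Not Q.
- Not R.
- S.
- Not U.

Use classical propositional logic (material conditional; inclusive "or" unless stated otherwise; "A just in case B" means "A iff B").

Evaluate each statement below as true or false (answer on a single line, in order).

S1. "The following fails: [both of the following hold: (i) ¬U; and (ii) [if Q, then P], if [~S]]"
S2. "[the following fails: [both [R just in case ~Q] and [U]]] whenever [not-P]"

S1 F / S2 T

S1: Parsed as ~(~U & (~S -> (Q -> P)))

~U = ~F = T
~S = ~T = F
Q -> P = F -> T = T
~S -> (Q -> P) = F -> T = T
~U & (~S -> (Q -> P)) = T & T = T
~(~U & (~S -> (Q -> P))) = ~T = F
Thus S1 is false.

S2: Formalization: ~P -> ~((R <-> ~Q) & U)

~P = ~T = F
~Q = ~F = T
R <-> ~Q = F <-> T = F
(R <-> ~Q) & U = F & F = F
~((R <-> ~Q) & U) = ~F = T
~P -> ~((R <-> ~Q) & U) = F -> T = T
Thus S2 is true.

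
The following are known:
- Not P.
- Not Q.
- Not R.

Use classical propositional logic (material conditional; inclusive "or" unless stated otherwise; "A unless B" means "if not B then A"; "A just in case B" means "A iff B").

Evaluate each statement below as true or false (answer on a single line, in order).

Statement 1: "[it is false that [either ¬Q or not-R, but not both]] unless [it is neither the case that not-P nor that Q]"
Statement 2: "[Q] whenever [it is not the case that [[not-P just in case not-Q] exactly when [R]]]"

Statement 1: This is not (not Q xor not R) or (not P nor Q).

not Q = not False = True
not R = not False = True
not Q xor not R = True xor True = False
not (not Q xor not R) = not False = True
not P = not False = True
not P nor Q = True nor False = False
not (not Q xor not R) or (not P nor Q) = True or False = True
Hence Statement 1 is true.

Statement 2: This is not ((not P iff not Q) iff R) -> Q.

not P = not False = True
not Q = not False = True
not P iff not Q = True iff True = True
(not P iff not Q) iff R = True iff False = False
not ((not P iff not Q) iff R) = not False = True
not ((not P iff not Q) iff R) -> Q = True -> False = False
Thus Statement 2 is false.

Statement 1 True; Statement 2 False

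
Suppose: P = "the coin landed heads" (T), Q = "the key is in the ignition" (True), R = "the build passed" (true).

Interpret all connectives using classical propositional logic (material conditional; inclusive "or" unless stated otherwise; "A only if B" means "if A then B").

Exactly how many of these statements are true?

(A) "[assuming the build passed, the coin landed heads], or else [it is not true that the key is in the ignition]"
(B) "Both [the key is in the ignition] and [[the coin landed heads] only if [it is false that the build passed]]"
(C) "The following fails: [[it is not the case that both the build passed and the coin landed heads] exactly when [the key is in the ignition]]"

(A): This is (R -> P) or not Q.

R -> P = True -> True = True
not Q = not True = False
(R -> P) or not Q = True or False = True
Hence (A) is true.

(B): This is Q and (P -> not R).

not R = not True = False
P -> not R = True -> False = False
Q and (P -> not R) = True and False = False
So (B) is false.

(C): Formalization: not ((R nand P) iff Q)

R nand P = True nand True = False
(R nand P) iff Q = False iff True = False
not ((R nand P) iff Q) = not False = True
Thus (C) is true.

Count: 2.

2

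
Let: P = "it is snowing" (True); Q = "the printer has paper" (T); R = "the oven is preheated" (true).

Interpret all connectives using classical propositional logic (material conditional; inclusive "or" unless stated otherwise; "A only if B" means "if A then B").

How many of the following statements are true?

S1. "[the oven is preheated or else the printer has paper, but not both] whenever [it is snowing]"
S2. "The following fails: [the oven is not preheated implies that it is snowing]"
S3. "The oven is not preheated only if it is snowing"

1

S1: Formalization: P -> (R xor Q)

R xor Q = True xor True = False
P -> (R xor Q) = True -> False = False
So S1 is false.

S2: Formalization: not (not R -> P)

not R = not True = False
not R -> P = False -> True = True
not (not R -> P) = not True = False
So S2 is false.

S3: Formalization: not R -> P

not R = not True = False
not R -> P = False -> True = True
Hence S3 is true.

True statements: 1.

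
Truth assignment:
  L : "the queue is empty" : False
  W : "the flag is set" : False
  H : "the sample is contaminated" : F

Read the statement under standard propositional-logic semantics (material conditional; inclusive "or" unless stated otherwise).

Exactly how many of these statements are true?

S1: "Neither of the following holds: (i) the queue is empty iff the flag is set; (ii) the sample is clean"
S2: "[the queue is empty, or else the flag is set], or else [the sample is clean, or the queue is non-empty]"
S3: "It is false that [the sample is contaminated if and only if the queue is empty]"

1

S1: This is (L iff W) nor not H.

L iff W = False iff False = True
not H = not False = True
(L iff W) nor not H = True nor True = False
Thus S1 is false.

S2: Parsed as (L or W) or (not H or not L)

L or W = False or False = False
not H = not False = True
not L = not False = True
not H or not L = True or True = True
(L or W) or (not H or not L) = False or True = True
So S2 is true.

S3: In symbols: not (H iff L)

H iff L = False iff False = True
not (H iff L) = not True = False
So S3 is false.

1 of the 3 statements is true (S2).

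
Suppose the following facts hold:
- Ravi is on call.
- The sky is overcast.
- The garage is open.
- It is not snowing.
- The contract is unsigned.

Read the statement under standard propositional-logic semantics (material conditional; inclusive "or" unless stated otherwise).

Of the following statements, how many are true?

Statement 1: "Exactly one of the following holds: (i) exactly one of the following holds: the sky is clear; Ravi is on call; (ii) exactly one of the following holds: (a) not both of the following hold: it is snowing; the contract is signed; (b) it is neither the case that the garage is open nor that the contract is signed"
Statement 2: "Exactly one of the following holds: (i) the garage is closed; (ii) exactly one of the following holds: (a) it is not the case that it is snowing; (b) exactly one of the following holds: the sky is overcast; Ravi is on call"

Let Q = "the sky is overcast" (True), P = "Ravi is on call" (True), S = "it is snowing" (False), U = "the contract is signed" (False), R = "the garage is closed" (False).

Statement 1: In symbols: (not Q xor P) xor ((S nand U) xor (not R nor U))

not Q = not True = False
not Q xor P = False xor True = True
S nand U = False nand False = True
not R = not False = True
not R nor U = True nor False = False
(S nand U) xor (not R nor U) = True xor False = True
(not Q xor P) xor ((S nand U) xor (not R nor U)) = True xor True = False
Thus Statement 1 is false.

Statement 2: In symbols: R xor (not S xor (Q xor P))

not S = not False = True
Q xor P = True xor True = False
not S xor (Q xor P) = True xor False = True
R xor (not S xor (Q xor P)) = False xor True = True
Thus Statement 2 is true.

Count: 1.

1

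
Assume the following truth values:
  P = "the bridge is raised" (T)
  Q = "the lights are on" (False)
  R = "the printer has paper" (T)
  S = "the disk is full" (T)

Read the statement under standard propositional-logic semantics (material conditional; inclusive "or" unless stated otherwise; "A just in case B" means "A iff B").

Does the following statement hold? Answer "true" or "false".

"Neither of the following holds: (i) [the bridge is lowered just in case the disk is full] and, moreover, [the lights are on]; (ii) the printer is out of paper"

This is ((~P <-> S) & Q) nor ~R.

~P = ~T = F
~P <-> S = F <-> T = F
(~P <-> S) & Q = F & F = F
~R = ~T = F
((~P <-> S) & Q) nor ~R = F nor F = T

true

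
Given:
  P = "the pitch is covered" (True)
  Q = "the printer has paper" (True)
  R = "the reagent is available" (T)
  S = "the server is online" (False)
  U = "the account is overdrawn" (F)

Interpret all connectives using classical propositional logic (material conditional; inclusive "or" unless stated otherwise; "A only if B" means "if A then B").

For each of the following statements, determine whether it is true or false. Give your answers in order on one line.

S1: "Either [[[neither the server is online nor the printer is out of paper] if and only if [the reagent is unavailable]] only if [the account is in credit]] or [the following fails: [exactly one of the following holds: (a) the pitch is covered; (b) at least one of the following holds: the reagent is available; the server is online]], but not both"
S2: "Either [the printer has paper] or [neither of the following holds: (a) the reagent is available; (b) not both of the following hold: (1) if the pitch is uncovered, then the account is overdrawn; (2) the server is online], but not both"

S1: Parsed as (((S nor not Q) iff not R) -> not U) xor not (P xor (R or S))

not Q = not True = False
S nor not Q = False nor False = True
not R = not True = False
(S nor not Q) iff not R = True iff False = False
not U = not False = True
((S nor not Q) iff not R) -> not U = False -> True = True
R or S = True or False = True
P xor (R or S) = True xor True = False
not (P xor (R or S)) = not False = True
(((S nor not Q) iff not R) -> not U) xor not (P xor (R or S)) = True xor True = False
Thus S1 is false.

S2: Formalization: Q xor (R nor ((not P -> U) nand S))

not P = not True = False
not P -> U = False -> False = True
(not P -> U) nand S = True nand False = True
R nor ((not P -> U) nand S) = True nor True = False
Q xor (R nor ((not P -> U) nand S)) = True xor False = True
So S2 is true.

S1 F / S2 T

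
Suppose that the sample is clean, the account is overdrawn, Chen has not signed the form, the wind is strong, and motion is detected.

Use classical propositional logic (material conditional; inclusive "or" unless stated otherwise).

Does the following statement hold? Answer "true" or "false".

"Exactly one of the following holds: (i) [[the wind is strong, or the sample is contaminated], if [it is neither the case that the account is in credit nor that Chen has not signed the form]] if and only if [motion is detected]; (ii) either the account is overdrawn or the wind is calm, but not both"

false

Let D = "the account is overdrawn" (T), S = "Chen has signed the form" (F), Q = "the wind is strong" (T), N = "the sample is contaminated" (F), R = "motion is detected" (T).
This is (((¬D ↓ ¬S) → (Q ∨ N)) ↔ R) ⊕ (D ⊕ ¬Q).

¬D = ¬T = F
¬S = ¬F = T
¬D ↓ ¬S = F ↓ T = F
Q ∨ N = T ∨ F = T
(¬D ↓ ¬S) → (Q ∨ N) = F → T = T
((¬D ↓ ¬S) → (Q ∨ N)) ↔ R = T ↔ T = T
¬Q = ¬T = F
D ⊕ ¬Q = T ⊕ F = T
(((¬D ↓ ¬S) → (Q ∨ N)) ↔ R) ⊕ (D ⊕ ¬Q) = T ⊕ T = F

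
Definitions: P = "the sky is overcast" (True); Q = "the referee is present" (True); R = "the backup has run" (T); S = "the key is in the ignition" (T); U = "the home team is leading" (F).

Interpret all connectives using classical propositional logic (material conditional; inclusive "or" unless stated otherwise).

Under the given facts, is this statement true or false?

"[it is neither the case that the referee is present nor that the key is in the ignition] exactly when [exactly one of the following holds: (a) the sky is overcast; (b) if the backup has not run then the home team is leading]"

Formalization: (Q ↓ S) ↔ (P ⊕ (¬R → U))

Q ↓ S = T ↓ T = F
¬R = ¬T = F
¬R → U = F → F = T
P ⊕ (¬R → U) = T ⊕ T = F
(Q ↓ S) ↔ (P ⊕ (¬R → U)) = F ↔ F = T

True.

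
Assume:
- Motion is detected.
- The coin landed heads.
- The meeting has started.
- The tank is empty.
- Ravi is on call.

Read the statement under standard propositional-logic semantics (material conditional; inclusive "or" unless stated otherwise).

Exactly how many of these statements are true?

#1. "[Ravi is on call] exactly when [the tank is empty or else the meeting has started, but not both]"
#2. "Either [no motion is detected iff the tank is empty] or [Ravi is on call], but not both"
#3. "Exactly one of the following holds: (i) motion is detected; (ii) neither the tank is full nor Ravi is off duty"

Let U = "Ravi is on call" (T), S = "the tank is full" (F), R = "the meeting has started" (T), P = "motion is detected" (T).

#1: In symbols: U <-> (~S xor R)

~S = ~F = T
~S xor R = T xor T = F
U <-> (~S xor R) = T <-> F = F
Thus #1 is false.

#2: In symbols: (~P <-> ~S) xor U

~P = ~T = F
~S = ~F = T
~P <-> ~S = F <-> T = F
(~P <-> ~S) xor U = F xor T = T
So #2 is true.

#3: Parsed as P xor (S nor ~U)

~U = ~T = F
S nor ~U = F nor F = T
P xor (S nor ~U) = T xor T = F
So #3 is false.

True statements: 1 (#2).

1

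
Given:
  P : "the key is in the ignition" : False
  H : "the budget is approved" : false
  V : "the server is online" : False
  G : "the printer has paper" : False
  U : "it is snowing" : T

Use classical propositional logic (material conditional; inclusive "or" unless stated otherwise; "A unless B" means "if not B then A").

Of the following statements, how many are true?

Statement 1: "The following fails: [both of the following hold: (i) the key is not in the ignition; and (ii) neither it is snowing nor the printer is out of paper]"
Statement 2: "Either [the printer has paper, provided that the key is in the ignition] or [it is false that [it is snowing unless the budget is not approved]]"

Statement 1: Parsed as ¬(¬P ∧ (U ↓ ¬G))

¬P = ¬F = T
¬G = ¬F = T
U ↓ ¬G = T ↓ T = F
¬P ∧ (U ↓ ¬G) = T ∧ F = F
¬(¬P ∧ (U ↓ ¬G)) = ¬F = T
So Statement 1 is true.

Statement 2: This is (P → G) ∨ ¬(U ∨ ¬H).

P → G = F → F = T
¬H = ¬F = T
U ∨ ¬H = T ∨ T = T
¬(U ∨ ¬H) = ¬T = F
(P → G) ∨ ¬(U ∨ ¬H) = T ∨ F = T
Hence Statement 2 is true.

True statements: 2.

2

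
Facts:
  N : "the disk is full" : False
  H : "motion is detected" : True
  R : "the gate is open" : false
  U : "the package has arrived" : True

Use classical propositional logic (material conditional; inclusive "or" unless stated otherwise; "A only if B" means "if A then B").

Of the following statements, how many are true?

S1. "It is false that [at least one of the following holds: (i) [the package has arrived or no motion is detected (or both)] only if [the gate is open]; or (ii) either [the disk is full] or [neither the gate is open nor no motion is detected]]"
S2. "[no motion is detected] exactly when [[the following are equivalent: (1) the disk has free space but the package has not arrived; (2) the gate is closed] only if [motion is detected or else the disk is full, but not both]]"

0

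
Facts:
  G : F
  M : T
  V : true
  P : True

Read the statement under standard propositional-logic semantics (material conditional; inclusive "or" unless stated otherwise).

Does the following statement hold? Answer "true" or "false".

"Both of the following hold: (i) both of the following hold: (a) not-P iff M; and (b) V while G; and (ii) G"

The statement is false.

Formalization: ((¬P ↔ M) ∧ (V ∧ G)) ∧ G

¬P = ¬T = F
¬P ↔ M = F ↔ T = F
V ∧ G = T ∧ F = F
(¬P ↔ M) ∧ (V ∧ G) = F ∧ F = F
((¬P ↔ M) ∧ (V ∧ G)) ∧ G = F ∧ F = F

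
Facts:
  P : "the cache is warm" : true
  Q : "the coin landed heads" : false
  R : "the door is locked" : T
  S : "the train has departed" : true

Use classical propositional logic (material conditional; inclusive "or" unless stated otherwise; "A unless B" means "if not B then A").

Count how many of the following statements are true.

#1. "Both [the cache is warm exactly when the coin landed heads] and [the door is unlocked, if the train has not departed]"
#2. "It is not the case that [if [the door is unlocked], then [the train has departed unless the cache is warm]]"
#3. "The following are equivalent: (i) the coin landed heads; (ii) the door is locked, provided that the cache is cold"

#1: Formalization: (P ↔ Q) ∧ (¬S → ¬R)

P ↔ Q = T ↔ F = F
¬S = ¬T = F
¬R = ¬T = F
¬S → ¬R = F → F = T
(P ↔ Q) ∧ (¬S → ¬R) = F ∧ T = F
Thus #1 is false.

#2: Parsed as ¬(¬R → (S ∨ P))

¬R = ¬T = F
S ∨ P = T ∨ T = T
¬R → (S ∨ P) = F → T = T
¬(¬R → (S ∨ P)) = ¬T = F
So #2 is false.

#3: Parsed as Q ↔ (¬P → R)

¬P = ¬T = F
¬P → R = F → T = T
Q ↔ (¬P → R) = F ↔ T = F
Thus #3 is false.

0 of the 3 statements are true (none).

0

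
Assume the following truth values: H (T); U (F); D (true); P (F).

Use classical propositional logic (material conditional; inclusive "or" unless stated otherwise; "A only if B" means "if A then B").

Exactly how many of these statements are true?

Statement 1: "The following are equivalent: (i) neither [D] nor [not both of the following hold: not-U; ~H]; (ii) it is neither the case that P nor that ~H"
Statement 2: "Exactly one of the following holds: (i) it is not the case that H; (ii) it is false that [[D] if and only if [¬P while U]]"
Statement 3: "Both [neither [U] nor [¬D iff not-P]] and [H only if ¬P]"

Statement 1: Formalization: (D nor (~U nand ~H)) <-> (P nor ~H)

~U = ~F = T
~H = ~T = F
~U nand ~H = T nand F = T
D nor (~U nand ~H) = T nor T = F
~H = ~T = F
P nor ~H = F nor F = T
(D nor (~U nand ~H)) <-> (P nor ~H) = F <-> T = F
Hence Statement 1 is false.

Statement 2: In symbols: ~H xor ~(D <-> (~P & U))

~H = ~T = F
~P = ~F = T
~P & U = T & F = F
D <-> (~P & U) = T <-> F = F
~(D <-> (~P & U)) = ~F = T
~H xor ~(D <-> (~P & U)) = F xor T = T
So Statement 2 is true.

Statement 3: Formalization: (U nor (~D <-> ~P)) & (H -> ~P)

~D = ~T = F
~P = ~F = T
~D <-> ~P = F <-> T = F
U nor (~D <-> ~P) = F nor F = T
~P = ~F = T
H -> ~P = T -> T = T
(U nor (~D <-> ~P)) & (H -> ~P) = T & T = T
So Statement 3 is true.

Count: 2.

2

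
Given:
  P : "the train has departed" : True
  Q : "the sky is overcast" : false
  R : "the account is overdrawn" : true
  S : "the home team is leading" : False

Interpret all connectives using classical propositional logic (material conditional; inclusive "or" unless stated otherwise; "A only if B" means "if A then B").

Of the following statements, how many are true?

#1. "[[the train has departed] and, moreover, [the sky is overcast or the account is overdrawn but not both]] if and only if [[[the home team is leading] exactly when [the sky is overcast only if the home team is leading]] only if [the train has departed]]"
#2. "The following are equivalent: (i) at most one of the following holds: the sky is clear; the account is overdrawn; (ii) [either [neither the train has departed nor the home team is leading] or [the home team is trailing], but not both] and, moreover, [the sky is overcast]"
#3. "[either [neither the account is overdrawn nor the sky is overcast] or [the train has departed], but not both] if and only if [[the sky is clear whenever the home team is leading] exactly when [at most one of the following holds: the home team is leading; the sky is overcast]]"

#1: Parsed as (P and (Q xor R)) iff ((S iff (Q -> S)) -> P)

Q xor R = False xor True = True
P and (Q xor R) = True and True = True
Q -> S = False -> False = True
S iff (Q -> S) = False iff True = False
(S iff (Q -> S)) -> P = False -> True = True
(P and (Q xor R)) iff ((S iff (Q -> S)) -> P) = True iff True = True
Hence #1 is true.

#2: In symbols: (not Q nand R) iff (((P nor S) xor not S) and Q)

not Q = not False = True
not Q nand R = True nand True = False
P nor S = True nor False = False
not S = not False = True
(P nor S) xor not S = False xor True = True
((P nor S) xor not S) and Q = True and False = False
(not Q nand R) iff (((P nor S) xor not S) and Q) = False iff False = True
So #2 is true.

#3: In symbols: ((R nor Q) xor P) iff ((S -> not Q) iff (S nand Q))

R nor Q = True nor False = False
(R nor Q) xor P = False xor True = True
not Q = not False = True
S -> not Q = False -> True = True
S nand Q = False nand False = True
(S -> not Q) iff (S nand Q) = True iff True = True
((R nor Q) xor P) iff ((S -> not Q) iff (S nand Q)) = True iff True = True
Thus #3 is true.

3 of the 3 statements are true.

3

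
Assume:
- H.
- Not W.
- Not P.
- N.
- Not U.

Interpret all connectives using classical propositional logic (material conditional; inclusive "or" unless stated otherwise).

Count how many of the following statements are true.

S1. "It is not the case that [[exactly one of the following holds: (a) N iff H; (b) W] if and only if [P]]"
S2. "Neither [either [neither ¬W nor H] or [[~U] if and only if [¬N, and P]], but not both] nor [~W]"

1

S1: Parsed as ¬(((N ↔ H) ⊕ W) ↔ P)

N ↔ H = T ↔ T = T
(N ↔ H) ⊕ W = T ⊕ F = T
((N ↔ H) ⊕ W) ↔ P = T ↔ F = F
¬(((N ↔ H) ⊕ W) ↔ P) = ¬F = T
Hence S1 is true.

S2: This is ((¬W ↓ H) ⊕ (¬U ↔ (¬N ∧ P))) ↓ ¬W.

¬W = ¬F = T
¬W ↓ H = T ↓ T = F
¬U = ¬F = T
¬N = ¬T = F
¬N ∧ P = F ∧ F = F
¬U ↔ (¬N ∧ P) = T ↔ F = F
(¬W ↓ H) ⊕ (¬U ↔ (¬N ∧ P)) = F ⊕ F = F
¬W = ¬F = T
((¬W ↓ H) ⊕ (¬U ↔ (¬N ∧ P))) ↓ ¬W = F ↓ T = F
So S2 is false.

1 of the 2 statements is true (S1).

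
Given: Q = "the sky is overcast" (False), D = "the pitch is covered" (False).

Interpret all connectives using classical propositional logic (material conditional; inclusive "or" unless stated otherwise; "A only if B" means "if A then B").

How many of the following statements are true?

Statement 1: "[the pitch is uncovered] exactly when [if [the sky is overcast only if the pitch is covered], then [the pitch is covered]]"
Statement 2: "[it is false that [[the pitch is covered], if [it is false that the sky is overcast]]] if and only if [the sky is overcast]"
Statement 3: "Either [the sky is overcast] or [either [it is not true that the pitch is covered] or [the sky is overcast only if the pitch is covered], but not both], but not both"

0

Statement 1: This is ¬D ↔ ((Q → D) → D).

¬D = ¬F = T
Q → D = F → F = T
(Q → D) → D = T → F = F
¬D ↔ ((Q → D) → D) = T ↔ F = F
Hence Statement 1 is false.

Statement 2: Formalization: ¬(¬Q → D) ↔ Q

¬Q = ¬F = T
¬Q → D = T → F = F
¬(¬Q → D) = ¬F = T
¬(¬Q → D) ↔ Q = T ↔ F = F
Hence Statement 2 is false.

Statement 3: In symbols: Q ⊕ (¬D ⊕ (Q → D))

¬D = ¬F = T
Q → D = F → F = T
¬D ⊕ (Q → D) = T ⊕ T = F
Q ⊕ (¬D ⊕ (Q → D)) = F ⊕ F = F
Thus Statement 3 is false.

Count: 0.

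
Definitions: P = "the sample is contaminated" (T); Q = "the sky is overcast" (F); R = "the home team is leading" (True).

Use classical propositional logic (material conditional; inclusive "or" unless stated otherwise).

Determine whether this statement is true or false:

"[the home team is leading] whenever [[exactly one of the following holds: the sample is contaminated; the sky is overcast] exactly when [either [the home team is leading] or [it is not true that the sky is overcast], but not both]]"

Formalization: ((P ⊕ Q) ↔ (R ⊕ ¬Q)) → R

P ⊕ Q = T ⊕ F = T
¬Q = ¬F = T
R ⊕ ¬Q = T ⊕ T = F
(P ⊕ Q) ↔ (R ⊕ ¬Q) = T ↔ F = F
((P ⊕ Q) ↔ (R ⊕ ¬Q)) → R = F → T = T

True.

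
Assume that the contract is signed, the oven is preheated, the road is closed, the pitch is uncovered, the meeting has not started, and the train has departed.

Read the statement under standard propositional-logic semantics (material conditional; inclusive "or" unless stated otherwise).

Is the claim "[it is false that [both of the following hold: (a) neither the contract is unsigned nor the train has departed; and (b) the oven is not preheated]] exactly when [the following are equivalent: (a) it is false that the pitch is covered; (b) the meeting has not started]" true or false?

True.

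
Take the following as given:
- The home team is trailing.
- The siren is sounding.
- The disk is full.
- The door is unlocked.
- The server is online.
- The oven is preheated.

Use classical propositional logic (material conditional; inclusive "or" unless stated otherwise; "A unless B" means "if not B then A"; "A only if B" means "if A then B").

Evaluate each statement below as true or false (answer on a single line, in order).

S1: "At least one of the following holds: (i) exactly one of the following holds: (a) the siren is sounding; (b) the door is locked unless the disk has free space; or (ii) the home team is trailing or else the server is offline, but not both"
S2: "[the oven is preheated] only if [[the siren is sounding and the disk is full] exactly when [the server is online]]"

S1 True / S2 True

Let Q = "the siren is sounding" (T), L = "the door is locked" (F), S = "the disk is full" (T), U = "the home team is leading" (F), P = "the server is online" (T), K = "the oven is preheated" (T).

S1: In symbols: (Q xor (L | ~S)) | (~U xor ~P)

~S = ~T = F
L | ~S = F | F = F
Q xor (L | ~S) = T xor F = T
~U = ~F = T
~P = ~T = F
~U xor ~P = T xor F = T
(Q xor (L | ~S)) | (~U xor ~P) = T | T = T
So S1 is true.

S2: In symbols: K -> ((Q & S) <-> P)

Q & S = T & T = T
(Q & S) <-> P = T <-> T = T
K -> ((Q & S) <-> P) = T -> T = T
Hence S2 is true.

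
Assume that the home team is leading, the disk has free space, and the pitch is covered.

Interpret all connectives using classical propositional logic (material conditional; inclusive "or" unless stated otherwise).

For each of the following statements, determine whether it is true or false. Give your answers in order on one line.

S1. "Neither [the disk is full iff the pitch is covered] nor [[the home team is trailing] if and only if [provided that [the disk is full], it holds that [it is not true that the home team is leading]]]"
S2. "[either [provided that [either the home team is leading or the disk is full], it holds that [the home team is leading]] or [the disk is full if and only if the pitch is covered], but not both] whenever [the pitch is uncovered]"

S1 true; S2 true

Let Q = "the disk is full" (False), R = "the pitch is covered" (True), P = "the home team is leading" (True).

S1: Parsed as (Q iff R) nor (not P iff (Q -> not P))

Q iff R = False iff True = False
not P = not True = False
not P = not True = False
Q -> not P = False -> False = True
not P iff (Q -> not P) = False iff True = False
(Q iff R) nor (not P iff (Q -> not P)) = False nor False = True
So S1 is true.

S2: Parsed as not R -> (((P or Q) -> P) xor (Q iff R))

not R = not True = False
P or Q = True or False = True
(P or Q) -> P = True -> True = True
Q iff R = False iff True = False
((P or Q) -> P) xor (Q iff R) = True xor False = True
not R -> (((P or Q) -> P) xor (Q iff R)) = False -> True = True
So S2 is true.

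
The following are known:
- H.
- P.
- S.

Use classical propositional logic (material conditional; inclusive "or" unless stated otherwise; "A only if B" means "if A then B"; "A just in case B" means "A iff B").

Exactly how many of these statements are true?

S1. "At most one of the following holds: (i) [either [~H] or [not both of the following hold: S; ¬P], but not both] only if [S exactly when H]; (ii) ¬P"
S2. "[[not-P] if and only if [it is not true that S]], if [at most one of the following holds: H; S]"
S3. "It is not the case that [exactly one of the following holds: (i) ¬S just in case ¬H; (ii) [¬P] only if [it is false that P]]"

S1: This is ((not H xor (S nand not P)) -> (S iff H)) nand not P.

not H = not True = False
not P = not True = False
S nand not P = True nand False = True
not H xor (S nand not P) = False xor True = True
S iff H = True iff True = True
(not H xor (S nand not P)) -> (S iff H) = True -> True = True
not P = not True = False
((not H xor (S nand not P)) -> (S iff H)) nand not P = True nand False = True
Thus S1 is true.

S2: This is (H nand S) -> (not P iff not S).

H nand S = True nand True = False
not P = not True = False
not S = not True = False
not P iff not S = False iff False = True
(H nand S) -> (not P iff not S) = False -> True = True
Hence S2 is true.

S3: Parsed as not ((not S iff not H) xor (not P -> not P))

not S = not True = False
not H = not True = False
not S iff not H = False iff False = True
not P = not True = False
not P = not True = False
not P -> not P = False -> False = True
(not S iff not H) xor (not P -> not P) = True xor True = False
not ((not S iff not H) xor (not P -> not P)) = not False = True
Thus S3 is true.

3 of the 3 statements are true.

3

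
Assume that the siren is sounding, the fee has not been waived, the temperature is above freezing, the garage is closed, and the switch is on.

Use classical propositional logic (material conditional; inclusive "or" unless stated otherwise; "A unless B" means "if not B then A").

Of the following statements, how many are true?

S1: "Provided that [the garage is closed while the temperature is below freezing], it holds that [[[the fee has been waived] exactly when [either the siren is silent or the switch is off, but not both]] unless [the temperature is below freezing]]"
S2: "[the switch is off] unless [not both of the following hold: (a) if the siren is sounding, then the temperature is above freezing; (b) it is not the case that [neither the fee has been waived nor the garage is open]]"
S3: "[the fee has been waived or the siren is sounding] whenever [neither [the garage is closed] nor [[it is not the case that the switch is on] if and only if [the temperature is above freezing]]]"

3

Let S = "the garage is closed" (T), R = "the temperature is below freezing" (F), Q = "the fee has been waived" (F), P = "the siren is sounding" (T), U = "the switch is on" (T).

S1: This is (S ∧ R) → ((Q ↔ (¬P ⊕ ¬U)) ∨ R).

S ∧ R = T ∧ F = F
¬P = ¬T = F
¬U = ¬T = F
¬P ⊕ ¬U = F ⊕ F = F
Q ↔ (¬P ⊕ ¬U) = F ↔ F = T
(Q ↔ (¬P ⊕ ¬U)) ∨ R = T ∨ F = T
(S ∧ R) → ((Q ↔ (¬P ⊕ ¬U)) ∨ R) = F → T = T
Hence S1 is true.

S2: Parsed as ¬U ∨ ((P → ¬R) ↑ ¬(Q ↓ ¬S))

¬U = ¬T = F
¬R = ¬F = T
P → ¬R = T → T = T
¬S = ¬T = F
Q ↓ ¬S = F ↓ F = T
¬(Q ↓ ¬S) = ¬T = F
(P → ¬R) ↑ ¬(Q ↓ ¬S) = T ↑ F = T
¬U ∨ ((P → ¬R) ↑ ¬(Q ↓ ¬S)) = F ∨ T = T
Hence S2 is true.

S3: Parsed as (S ↓ (¬U ↔ ¬R)) → (Q ∨ P)

¬U = ¬T = F
¬R = ¬F = T
¬U ↔ ¬R = F ↔ T = F
S ↓ (¬U ↔ ¬R) = T ↓ F = F
Q ∨ P = F ∨ T = T
(S ↓ (¬U ↔ ¬R)) → (Q ∨ P) = F → T = T
Thus S3 is true.

True statements: 3 (S1, S2, S3).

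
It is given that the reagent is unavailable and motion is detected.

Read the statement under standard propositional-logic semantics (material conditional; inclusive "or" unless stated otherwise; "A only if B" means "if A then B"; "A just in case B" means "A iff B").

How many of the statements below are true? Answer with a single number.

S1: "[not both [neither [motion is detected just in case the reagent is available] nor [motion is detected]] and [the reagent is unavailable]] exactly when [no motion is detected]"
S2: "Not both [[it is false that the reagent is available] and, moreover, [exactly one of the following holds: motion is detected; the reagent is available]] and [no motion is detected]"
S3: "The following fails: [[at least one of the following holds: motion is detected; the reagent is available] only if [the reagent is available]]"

2

Let Q = "motion is detected" (T), P = "the reagent is available" (F).

S1: Formalization: (((Q ↔ P) ↓ Q) ↑ ¬P) ↔ ¬Q

Q ↔ P = T ↔ F = F
(Q ↔ P) ↓ Q = F ↓ T = F
¬P = ¬F = T
((Q ↔ P) ↓ Q) ↑ ¬P = F ↑ T = T
¬Q = ¬T = F
(((Q ↔ P) ↓ Q) ↑ ¬P) ↔ ¬Q = T ↔ F = F
Thus S1 is false.

S2: This is (¬P ∧ (Q ⊕ P)) ↑ ¬Q.

¬P = ¬F = T
Q ⊕ P = T ⊕ F = T
¬P ∧ (Q ⊕ P) = T ∧ T = T
¬Q = ¬T = F
(¬P ∧ (Q ⊕ P)) ↑ ¬Q = T ↑ F = T
Thus S2 is true.

S3: Formalization: ¬((Q ∨ P) → P)

Q ∨ P = T ∨ F = T
(Q ∨ P) → P = T → F = F
¬((Q ∨ P) → P) = ¬F = T
Thus S3 is true.

Count: 2.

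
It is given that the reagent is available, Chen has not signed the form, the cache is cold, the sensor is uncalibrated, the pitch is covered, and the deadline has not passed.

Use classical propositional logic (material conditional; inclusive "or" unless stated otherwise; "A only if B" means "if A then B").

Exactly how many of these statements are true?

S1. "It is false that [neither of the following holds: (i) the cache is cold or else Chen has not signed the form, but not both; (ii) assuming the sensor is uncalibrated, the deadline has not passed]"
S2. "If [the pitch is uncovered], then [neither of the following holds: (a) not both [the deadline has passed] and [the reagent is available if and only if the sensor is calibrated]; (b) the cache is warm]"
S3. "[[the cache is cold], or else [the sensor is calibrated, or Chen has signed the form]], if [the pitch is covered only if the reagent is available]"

3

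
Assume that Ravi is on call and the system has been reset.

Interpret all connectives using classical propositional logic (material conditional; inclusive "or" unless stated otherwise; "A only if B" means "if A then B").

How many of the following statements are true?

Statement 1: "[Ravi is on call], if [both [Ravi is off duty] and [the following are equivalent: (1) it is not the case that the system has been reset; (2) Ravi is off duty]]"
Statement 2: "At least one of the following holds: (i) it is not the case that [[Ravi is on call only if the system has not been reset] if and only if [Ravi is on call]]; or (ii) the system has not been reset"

2

Let L = "Ravi is on call" (T), G = "the system has been reset" (T).

Statement 1: In symbols: (¬L ∧ (¬G ↔ ¬L)) → L

¬L = ¬T = F
¬G = ¬T = F
¬L = ¬T = F
¬G ↔ ¬L = F ↔ F = T
¬L ∧ (¬G ↔ ¬L) = F ∧ T = F
(¬L ∧ (¬G ↔ ¬L)) → L = F → T = T
So Statement 1 is true.

Statement 2: In symbols: ¬((L → ¬G) ↔ L) ∨ ¬G

¬G = ¬T = F
L → ¬G = T → F = F
(L → ¬G) ↔ L = F ↔ T = F
¬((L → ¬G) ↔ L) = ¬F = T
¬G = ¬T = F
¬((L → ¬G) ↔ L) ∨ ¬G = T ∨ F = T
Thus Statement 2 is true.

2 of the 2 statements are true.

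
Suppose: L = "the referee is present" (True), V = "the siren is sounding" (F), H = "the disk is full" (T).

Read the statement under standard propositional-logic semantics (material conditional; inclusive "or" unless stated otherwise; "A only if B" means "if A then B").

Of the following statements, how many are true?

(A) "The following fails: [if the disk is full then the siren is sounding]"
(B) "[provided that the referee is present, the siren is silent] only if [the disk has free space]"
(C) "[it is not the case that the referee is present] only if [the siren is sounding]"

2

(A): Parsed as ~(H -> V)

H -> V = T -> F = F
~(H -> V) = ~F = T
So (A) is true.

(B): Formalization: (L -> ~V) -> ~H

~V = ~F = T
L -> ~V = T -> T = T
~H = ~T = F
(L -> ~V) -> ~H = T -> F = F
Hence (B) is false.

(C): In symbols: ~L -> V

~L = ~T = F
~L -> V = F -> F = T
Hence (C) is true.

Count: 2.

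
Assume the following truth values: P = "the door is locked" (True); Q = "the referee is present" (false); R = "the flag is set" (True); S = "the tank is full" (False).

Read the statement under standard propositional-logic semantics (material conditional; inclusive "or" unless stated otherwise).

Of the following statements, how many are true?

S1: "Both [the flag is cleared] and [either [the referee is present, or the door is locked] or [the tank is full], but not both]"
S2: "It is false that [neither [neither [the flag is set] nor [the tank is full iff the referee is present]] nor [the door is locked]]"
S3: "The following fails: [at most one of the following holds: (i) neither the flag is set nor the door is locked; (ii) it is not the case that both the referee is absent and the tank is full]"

S1: Parsed as ~R & ((Q | P) xor S)

~R = ~T = F
Q | P = F | T = T
(Q | P) xor S = T xor F = T
~R & ((Q | P) xor S) = F & T = F
So S1 is false.

S2: Parsed as ~((R nor (S <-> Q)) nor P)

S <-> Q = F <-> F = T
R nor (S <-> Q) = T nor T = F
(R nor (S <-> Q)) nor P = F nor T = F
~((R nor (S <-> Q)) nor P) = ~F = T
So S2 is true.

S3: This is ~((R nor P) nand (~Q nand S)).

R nor P = T nor T = F
~Q = ~F = T
~Q nand S = T nand F = T
(R nor P) nand (~Q nand S) = F nand T = T
~((R nor P) nand (~Q nand S)) = ~T = F
So S3 is false.

1 of the 3 statements is true (S2).

1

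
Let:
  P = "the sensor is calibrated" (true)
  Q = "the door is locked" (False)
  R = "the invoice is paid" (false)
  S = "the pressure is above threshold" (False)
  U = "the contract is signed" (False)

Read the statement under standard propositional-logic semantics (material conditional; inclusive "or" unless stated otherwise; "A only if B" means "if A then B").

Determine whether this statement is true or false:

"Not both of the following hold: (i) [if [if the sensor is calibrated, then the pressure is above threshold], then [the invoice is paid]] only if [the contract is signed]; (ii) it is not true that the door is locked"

This is (((P → S) → R) → U) ↑ ¬Q.

P → S = T → F = F
(P → S) → R = F → F = T
((P → S) → R) → U = T → F = F
¬Q = ¬F = T
(((P → S) → R) → U) ↑ ¬Q = F ↑ T = T

True.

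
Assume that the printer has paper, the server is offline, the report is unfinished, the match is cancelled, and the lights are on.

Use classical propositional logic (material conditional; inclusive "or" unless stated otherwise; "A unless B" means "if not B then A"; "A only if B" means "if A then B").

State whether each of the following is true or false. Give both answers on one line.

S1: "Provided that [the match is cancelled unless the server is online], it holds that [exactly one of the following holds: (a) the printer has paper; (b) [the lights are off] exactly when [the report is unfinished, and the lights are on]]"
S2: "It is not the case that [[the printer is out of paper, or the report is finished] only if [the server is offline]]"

S1 True; S2 False

Let S = "the match is cancelled" (T), Q = "the server is online" (F), P = "the printer has paper" (T), U = "the lights are on" (T), R = "the report is finished" (F).

S1: In symbols: (S | Q) -> (P xor (~U <-> (~R & U)))

S | Q = T | F = T
~U = ~T = F
~R = ~F = T
~R & U = T & T = T
~U <-> (~R & U) = F <-> T = F
P xor (~U <-> (~R & U)) = T xor F = T
(S | Q) -> (P xor (~U <-> (~R & U))) = T -> T = T
Hence S1 is true.

S2: Formalization: ~((~P | R) -> ~Q)

~P = ~T = F
~P | R = F | F = F
~Q = ~F = T
(~P | R) -> ~Q = F -> T = T
~((~P | R) -> ~Q) = ~T = F
Thus S2 is false.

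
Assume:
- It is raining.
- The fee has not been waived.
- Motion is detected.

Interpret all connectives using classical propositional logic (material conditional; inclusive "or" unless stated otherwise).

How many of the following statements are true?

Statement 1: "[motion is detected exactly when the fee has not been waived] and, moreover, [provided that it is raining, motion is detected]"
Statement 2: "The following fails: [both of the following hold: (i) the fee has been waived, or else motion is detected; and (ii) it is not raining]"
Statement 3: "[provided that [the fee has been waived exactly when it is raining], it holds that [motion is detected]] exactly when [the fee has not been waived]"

3

Let M = "motion is detected" (T), H = "the fee has been waived" (F), K = "it is raining" (T).

Statement 1: Formalization: (M ↔ ¬H) ∧ (K → M)

¬H = ¬F = T
M ↔ ¬H = T ↔ T = T
K → M = T → T = T
(M ↔ ¬H) ∧ (K → M) = T ∧ T = T
So Statement 1 is true.

Statement 2: This is ¬((H ∨ M) ∧ ¬K).

H ∨ M = F ∨ T = T
¬K = ¬T = F
(H ∨ M) ∧ ¬K = T ∧ F = F
¬((H ∨ M) ∧ ¬K) = ¬F = T
Hence Statement 2 is true.

Statement 3: In symbols: ((H ↔ K) → M) ↔ ¬H

H ↔ K = F ↔ T = F
(H ↔ K) → M = F → T = T
¬H = ¬F = T
((H ↔ K) → M) ↔ ¬H = T ↔ T = T
Thus Statement 3 is true.

Count: 3.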